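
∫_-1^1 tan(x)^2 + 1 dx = 2*tan(1)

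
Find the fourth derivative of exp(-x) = exp(-x)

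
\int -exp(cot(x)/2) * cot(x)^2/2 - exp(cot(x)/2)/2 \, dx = exp(cot(x)/2) + C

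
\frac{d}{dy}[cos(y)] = -sin(y)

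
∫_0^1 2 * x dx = 1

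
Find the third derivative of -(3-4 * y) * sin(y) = -4*y*cos(y) - 12*sin(y) + 3*cos(y)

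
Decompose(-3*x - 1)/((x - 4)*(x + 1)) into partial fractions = -2/(5*(x + 1)) - 13/(5*(x - 4))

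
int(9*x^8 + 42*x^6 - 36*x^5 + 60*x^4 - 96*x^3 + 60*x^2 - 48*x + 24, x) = x^9 + 6*x^7 - 6*x^6 + 12*x^5 - 24*x^4 + 20*x^3 - 24*x^2 + 24*x + C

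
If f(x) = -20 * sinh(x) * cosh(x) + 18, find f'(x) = -20*cosh(2*x)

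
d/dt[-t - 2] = -1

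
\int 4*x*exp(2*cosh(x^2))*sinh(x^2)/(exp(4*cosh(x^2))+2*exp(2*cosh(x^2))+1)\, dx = exp(2*cosh(x^2))/(exp(2*cosh(x^2)) + 1) + C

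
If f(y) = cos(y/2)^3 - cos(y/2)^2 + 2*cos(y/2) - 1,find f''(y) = -11*cos(y/2)/16 + cos(y)/2 - 9*cos(3*y/2)/16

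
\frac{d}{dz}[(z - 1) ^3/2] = 3*z^2/2 - 3*z + 3/2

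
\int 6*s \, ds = 3*s^2 + C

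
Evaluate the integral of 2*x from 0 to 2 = 4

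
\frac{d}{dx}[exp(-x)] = -exp(-x)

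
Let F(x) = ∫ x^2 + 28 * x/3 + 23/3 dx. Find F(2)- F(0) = 110/3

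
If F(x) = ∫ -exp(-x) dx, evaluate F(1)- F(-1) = -E + exp(-1)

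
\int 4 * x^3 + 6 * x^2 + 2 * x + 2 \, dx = x^4 + 2*x^3 + x^2 + 2*x + C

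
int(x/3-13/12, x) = x^2/6 - 13*x/12 + C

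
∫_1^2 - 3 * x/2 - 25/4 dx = -17/2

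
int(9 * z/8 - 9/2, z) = 9*z^2/16 - 9*z/2 + C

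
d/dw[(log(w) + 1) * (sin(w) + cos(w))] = sqrt(2)*(w*log(w)*cos(w + pi/4) + w*cos(w + pi/4) + sin(w + pi/4))/w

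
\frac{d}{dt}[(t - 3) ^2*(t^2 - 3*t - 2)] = 4*t^3 - 27*t^2 + 50*t - 15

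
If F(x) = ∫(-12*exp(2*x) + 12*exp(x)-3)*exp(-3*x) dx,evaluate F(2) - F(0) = (-2 + exp(-2))^3 + 1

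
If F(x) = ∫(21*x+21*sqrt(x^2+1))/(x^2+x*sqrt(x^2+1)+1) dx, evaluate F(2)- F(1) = -21*log(1 + sqrt(2)) + 21*log(2 + sqrt(5))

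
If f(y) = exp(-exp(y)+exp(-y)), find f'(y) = (-exp(2*y) - 1)*exp(-y - exp(y) + exp(-y))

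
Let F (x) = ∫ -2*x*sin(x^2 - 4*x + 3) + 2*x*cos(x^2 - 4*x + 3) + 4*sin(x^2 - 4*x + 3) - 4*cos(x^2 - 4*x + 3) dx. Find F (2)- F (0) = -sin(1) - sin(3) + cos(1) - cos(3)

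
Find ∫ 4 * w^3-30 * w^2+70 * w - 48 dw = w^4 - 10*w^3 + 35*w^2 - 48*w + C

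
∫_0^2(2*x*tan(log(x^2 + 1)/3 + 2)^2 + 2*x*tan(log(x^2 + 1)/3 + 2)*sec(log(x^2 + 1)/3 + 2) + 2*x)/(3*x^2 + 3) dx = sec(log(5)/3 + 2) + tan(log(5)/3 + 2) - tan(2) - sec(2)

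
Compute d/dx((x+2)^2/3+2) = 2*x/3 + 4/3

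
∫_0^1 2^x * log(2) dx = 1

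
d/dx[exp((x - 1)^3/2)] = 3*x^2*exp(x^3/2 - 3*x^2/2 + 3*x/2 - 1/2)/2 - 3*x*exp(x^3/2 - 3*x^2/2 + 3*x/2 - 1/2) + 3*exp(x^3/2 - 3*x^2/2 + 3*x/2 - 1/2)/2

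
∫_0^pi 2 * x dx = pi^2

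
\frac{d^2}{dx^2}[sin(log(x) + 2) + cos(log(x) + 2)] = -2*cos(log(x) + 2)/x^2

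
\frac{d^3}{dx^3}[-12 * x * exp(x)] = -12*x*exp(x) - 36*exp(x)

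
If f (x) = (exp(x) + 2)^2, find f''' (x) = 8*exp(2*x) + 4*exp(x)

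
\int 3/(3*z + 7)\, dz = log(3*z + 7) + C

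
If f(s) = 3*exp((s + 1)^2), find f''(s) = 12*s^2*exp(s^2 + 2*s + 1) + 24*s*exp(s^2 + 2*s + 1) + 18*exp(s^2 + 2*s + 1)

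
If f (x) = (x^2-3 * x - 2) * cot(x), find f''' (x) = -6*x^2*cot(x)^4 - 8*x^2*cot(x)^2 - 2*x^2 + 18*x*cot(x)^4 + 12*x*cot(x)^3 + 24*x*cot(x)^2 + 12*x*cot(x) + 6*x + 12*cot(x)^4 - 18*cot(x)^3 + 10*cot(x)^2 - 18*cot(x) - 2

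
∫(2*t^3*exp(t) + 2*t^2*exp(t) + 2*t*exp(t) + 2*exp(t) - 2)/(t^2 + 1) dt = 2*t*exp(t) + 2*acot(t) + C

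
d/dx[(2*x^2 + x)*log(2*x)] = 4*x*log(x) + 2*x + 4*x*log(2) + log(x) + log(2) + 1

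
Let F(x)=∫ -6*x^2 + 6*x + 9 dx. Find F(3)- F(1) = -10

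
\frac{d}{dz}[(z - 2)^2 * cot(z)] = -z^2/sin(z)^2 + 2*z/tan(z) + 4*z/sin(z)^2 - 4/tan(z) - 4/sin(z)^2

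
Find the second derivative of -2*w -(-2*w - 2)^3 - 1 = 48*w + 48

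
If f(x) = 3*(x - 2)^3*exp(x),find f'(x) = 3*x^3*exp(x) - 9*x^2*exp(x) + 12*exp(x)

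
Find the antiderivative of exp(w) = exp(w) + C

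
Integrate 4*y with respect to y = 2*y^2 + C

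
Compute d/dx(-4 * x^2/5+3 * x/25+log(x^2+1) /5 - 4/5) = (-40*x^3 + 3*x^2 - 30*x + 3)/(25*x^2 + 25)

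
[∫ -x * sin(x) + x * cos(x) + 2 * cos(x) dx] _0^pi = -pi - 2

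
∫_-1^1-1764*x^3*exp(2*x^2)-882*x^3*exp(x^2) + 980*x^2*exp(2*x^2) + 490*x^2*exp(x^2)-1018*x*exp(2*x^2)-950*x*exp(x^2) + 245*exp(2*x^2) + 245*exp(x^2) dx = 490*E + 490*exp(2)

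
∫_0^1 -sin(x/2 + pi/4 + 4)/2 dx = -cos(pi/4 + 4) + cos(pi/4 + 9/2)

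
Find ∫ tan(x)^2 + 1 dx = tan(x) + C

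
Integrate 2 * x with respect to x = x^2 + C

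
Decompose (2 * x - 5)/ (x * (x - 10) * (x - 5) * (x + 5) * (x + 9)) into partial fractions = -23/(9576*(x + 9)) + 1/(200*(x + 5)) - 1/(700*(x - 5)) + 1/(950*(x - 10)) - 1/(450*x)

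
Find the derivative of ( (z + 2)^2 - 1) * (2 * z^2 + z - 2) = 8*z^3 + 27*z^2 + 16*z - 5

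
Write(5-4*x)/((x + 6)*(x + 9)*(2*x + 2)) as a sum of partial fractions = 41/(48*(x + 9)) - 29/(30*(x + 6)) + 9/(80*(x + 1))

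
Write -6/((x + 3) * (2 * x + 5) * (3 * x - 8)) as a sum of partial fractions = -54/(527*(3*x - 8)) + 24/(31*(2*x + 5)) - 6/(17*(x + 3))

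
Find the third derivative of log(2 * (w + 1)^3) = 6/(w^3 + 3*w^2 + 3*w + 1)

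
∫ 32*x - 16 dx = 16*x^2 - 16*x + C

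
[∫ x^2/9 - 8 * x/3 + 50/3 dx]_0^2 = 764/27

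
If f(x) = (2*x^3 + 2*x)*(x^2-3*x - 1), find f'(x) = 10*x^4 - 24*x^3 - 12*x - 2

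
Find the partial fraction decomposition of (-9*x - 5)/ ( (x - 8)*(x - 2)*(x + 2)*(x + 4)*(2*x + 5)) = -40/(81*(2*x + 5)) + 31/(432*(x + 4)) + 13/(80*(x + 2)) + 23/(1296*(x - 2)) - 11/(2160*(x - 8))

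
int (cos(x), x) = sin(x) + C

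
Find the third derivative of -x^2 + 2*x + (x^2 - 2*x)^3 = 120*x^3 - 360*x^2 + 288*x - 48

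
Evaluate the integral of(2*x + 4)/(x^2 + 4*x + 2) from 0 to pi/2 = -log(2) + log(-2 + (pi/2 + 2)^2)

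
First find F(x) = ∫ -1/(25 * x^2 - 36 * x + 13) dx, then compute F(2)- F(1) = -acot(7) + acot(32)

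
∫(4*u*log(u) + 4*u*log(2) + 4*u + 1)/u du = (4*u + 1)*log(2*u) + C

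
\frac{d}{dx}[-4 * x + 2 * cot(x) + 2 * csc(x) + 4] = -2*cot(x)^2 - 2*cot(x)*csc(x) - 6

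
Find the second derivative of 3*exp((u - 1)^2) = 12*u^2*exp(u^2 - 2*u + 1) - 24*u*exp(u^2 - 2*u + 1) + 18*exp(u^2 - 2*u + 1)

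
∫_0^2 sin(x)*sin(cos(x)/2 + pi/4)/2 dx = -cos(1/2 + pi/4) + cos(cos(2)/2 + pi/4)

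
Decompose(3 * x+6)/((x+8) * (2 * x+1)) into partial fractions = 3/(5*(2*x + 1)) + 6/(5*(x + 8))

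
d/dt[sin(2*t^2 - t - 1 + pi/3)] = (4*t - 1)*sin(-2*t^2 + t + pi/6 + 1)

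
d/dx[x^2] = 2*x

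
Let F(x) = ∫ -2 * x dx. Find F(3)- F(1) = -8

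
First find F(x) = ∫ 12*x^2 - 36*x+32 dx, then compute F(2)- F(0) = 24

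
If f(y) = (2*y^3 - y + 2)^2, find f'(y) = 24*y^5 - 16*y^3 + 24*y^2 + 2*y - 4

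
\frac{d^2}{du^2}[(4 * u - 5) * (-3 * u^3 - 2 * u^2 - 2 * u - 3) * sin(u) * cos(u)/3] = 8*u^4*sin(2*u) - 14*u^3*sin(2*u)/3 - 32*u^3*cos(2*u) - 76*u^2*sin(2*u)/3 + 14*u^2*cos(2*u) + 25*u*sin(2*u)/3 + 8*u*cos(2*u)/3 - 28*sin(2*u)/3 - 4*cos(2*u)/3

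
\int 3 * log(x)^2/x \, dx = log(x)^3 + C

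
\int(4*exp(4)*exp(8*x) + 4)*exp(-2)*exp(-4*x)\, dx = 2*sinh(4*x + 2) + C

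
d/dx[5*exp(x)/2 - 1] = 5*exp(x)/2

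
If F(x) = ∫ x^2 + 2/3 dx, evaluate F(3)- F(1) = 10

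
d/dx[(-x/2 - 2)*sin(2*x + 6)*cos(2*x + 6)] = x*sin(2*x + 6)^2 - x*cos(2*x + 6)^2 + 4*sin(2*x + 6)^2 - sin(4*x + 12)/4 - 4*cos(2*x + 6)^2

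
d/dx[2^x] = 2^x*log(2)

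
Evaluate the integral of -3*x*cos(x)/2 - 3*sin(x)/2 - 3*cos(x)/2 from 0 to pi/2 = -3*pi/4 - 3/2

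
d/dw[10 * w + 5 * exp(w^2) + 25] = 10*w*exp(w^2) + 10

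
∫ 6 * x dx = 3*x^2 + C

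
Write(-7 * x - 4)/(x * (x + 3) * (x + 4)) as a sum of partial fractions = 6/(x + 4) - 17/(3*(x + 3)) - 1/(3*x)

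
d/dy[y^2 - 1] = 2*y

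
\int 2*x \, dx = x^2 + C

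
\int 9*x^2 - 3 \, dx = 3*x^3 - 3*x + C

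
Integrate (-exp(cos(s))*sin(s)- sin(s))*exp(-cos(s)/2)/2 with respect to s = 2*sinh(cos(s)/2) + C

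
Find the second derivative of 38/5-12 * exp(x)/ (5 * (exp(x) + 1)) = (12*exp(2*x) - 12*exp(x))/(5*exp(3*x) + 15*exp(2*x) + 15*exp(x) + 5)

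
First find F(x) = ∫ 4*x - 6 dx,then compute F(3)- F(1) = 4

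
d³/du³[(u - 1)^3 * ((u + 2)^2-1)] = 60*u^2 + 24*u - 36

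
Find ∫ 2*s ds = s^2 + C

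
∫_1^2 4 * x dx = 6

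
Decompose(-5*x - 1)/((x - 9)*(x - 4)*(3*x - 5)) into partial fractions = -6/(11*(3*x - 5)) + 3/(5*(x - 4)) - 23/(55*(x - 9))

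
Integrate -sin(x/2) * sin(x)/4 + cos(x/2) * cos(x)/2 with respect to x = sin(x)*cos(x/2)/2 + C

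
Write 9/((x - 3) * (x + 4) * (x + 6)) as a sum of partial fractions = 1/(2*(x + 6)) - 9/(14*(x + 4)) + 1/(7*(x - 3))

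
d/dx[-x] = -1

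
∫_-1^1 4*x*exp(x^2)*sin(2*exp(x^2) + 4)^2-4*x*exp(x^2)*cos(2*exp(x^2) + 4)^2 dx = 0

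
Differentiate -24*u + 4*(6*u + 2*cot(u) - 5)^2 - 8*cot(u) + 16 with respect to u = -96*u*cot(u)^2 + 192*u - 32*cot(u)^3 + 88*cot(u)^2 + 64*cot(u) - 176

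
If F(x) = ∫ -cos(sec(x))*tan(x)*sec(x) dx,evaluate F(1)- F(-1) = 0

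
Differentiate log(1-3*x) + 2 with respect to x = 3/(3*x - 1)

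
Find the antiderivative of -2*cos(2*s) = -sin(2*s) + C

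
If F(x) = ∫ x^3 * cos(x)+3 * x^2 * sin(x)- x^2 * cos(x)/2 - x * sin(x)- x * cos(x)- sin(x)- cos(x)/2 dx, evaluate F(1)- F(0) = -sin(1)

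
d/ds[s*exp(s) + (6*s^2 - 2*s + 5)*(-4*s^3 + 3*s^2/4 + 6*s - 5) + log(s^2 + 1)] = (-240*s^6 + 100*s^5 - 153*s^4 + 2*s^3*exp(s) - 53*s^3 + 2*s^2*exp(s) + 167*s^2 + 2*s*exp(s) - 149*s + 2*exp(s) + 80)/(2*s^2 + 2)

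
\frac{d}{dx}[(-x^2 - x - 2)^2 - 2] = 4*x^3 + 6*x^2 + 10*x + 4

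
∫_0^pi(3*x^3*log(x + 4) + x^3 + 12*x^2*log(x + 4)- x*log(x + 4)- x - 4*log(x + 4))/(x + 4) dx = (-pi + pi^3)*log(pi + 4)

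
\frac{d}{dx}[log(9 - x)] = 1/(x - 9)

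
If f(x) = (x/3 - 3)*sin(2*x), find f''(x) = -4*x*sin(2*x)/3 + 12*sin(2*x) + 4*cos(2*x)/3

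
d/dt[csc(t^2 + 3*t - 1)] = -(2*t + 3)*cos(t^2 + 3*t - 1)/sin(t^2 + 3*t - 1)^2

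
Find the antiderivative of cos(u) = sin(u) + C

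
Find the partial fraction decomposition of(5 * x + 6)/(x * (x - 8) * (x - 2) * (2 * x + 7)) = 4/(77*(2*x + 7)) - 4/(33*(x - 2)) + 1/(24*(x - 8)) + 3/(56*x)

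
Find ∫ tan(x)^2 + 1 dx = tan(x) + C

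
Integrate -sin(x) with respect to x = cos(x) + C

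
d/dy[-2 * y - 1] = -2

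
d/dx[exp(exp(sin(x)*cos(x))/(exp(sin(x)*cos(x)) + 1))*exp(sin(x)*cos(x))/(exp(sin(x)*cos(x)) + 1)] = (exp(sin(2*x)/2) + 2*exp(sin(2*x)))*exp(exp(sin(2*x)/2)/(exp(sin(2*x)/2) + 1))*cos(2*x)/(exp(sin(2*x)/2) + 1)^3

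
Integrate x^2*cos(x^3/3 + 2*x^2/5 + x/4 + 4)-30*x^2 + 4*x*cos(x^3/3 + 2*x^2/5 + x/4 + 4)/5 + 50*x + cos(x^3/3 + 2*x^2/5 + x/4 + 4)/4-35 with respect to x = -10*x^3 + 25*x^2 - 35*x + sin(x^3/3 + 2*x^2/5 + x/4 + 4) + C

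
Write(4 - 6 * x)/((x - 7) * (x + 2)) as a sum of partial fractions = -16/(9*(x + 2)) - 38/(9*(x - 7))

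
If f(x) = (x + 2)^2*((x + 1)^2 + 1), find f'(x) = 4*x^3 + 18*x^2 + 28*x + 16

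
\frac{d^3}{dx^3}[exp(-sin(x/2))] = (sin(x/2)^2*cos(x/2) - 3*sin(x)/2)*exp(-sin(x/2))/8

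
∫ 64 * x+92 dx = 32*x^2 + 92*x + C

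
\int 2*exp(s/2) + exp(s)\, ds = (exp(s/2) + 2)^2 + C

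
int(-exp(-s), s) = exp(-s) + C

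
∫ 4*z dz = 2*z^2 + C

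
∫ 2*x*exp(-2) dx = x^2*exp(-2) + C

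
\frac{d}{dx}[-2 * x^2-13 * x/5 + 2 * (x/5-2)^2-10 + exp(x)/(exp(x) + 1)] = (-96*x*exp(2*x) - 192*x*exp(x) - 96*x - 105*exp(2*x) - 185*exp(x) - 105)/(25*exp(2*x) + 50*exp(x) + 25)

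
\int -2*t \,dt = -t^2 + C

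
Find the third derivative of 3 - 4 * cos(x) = -4*sin(x)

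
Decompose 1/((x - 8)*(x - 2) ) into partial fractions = -1/(6*(x - 2)) + 1/(6*(x - 8))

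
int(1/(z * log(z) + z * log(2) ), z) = log(log(2*z)) + C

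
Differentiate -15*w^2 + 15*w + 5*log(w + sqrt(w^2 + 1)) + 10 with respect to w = (-30*w^3 - 30*w^2*sqrt(w^2 + 1) + 15*w^2 + 15*w*sqrt(w^2 + 1) - 25*w + 5*sqrt(w^2 + 1) + 15)/(w^2 + w*sqrt(w^2 + 1) + 1)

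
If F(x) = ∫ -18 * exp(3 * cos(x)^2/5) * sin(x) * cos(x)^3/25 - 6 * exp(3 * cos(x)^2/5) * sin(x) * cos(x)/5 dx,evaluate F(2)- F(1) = -3*exp(3*cos(1)^2/5)*cos(1)^2/5 + 3*exp(3*cos(2)^2/5)*cos(2)^2/5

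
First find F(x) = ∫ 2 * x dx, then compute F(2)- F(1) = 3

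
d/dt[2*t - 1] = 2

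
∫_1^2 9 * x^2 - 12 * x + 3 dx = 6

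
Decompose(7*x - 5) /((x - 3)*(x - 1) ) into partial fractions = -1/(x - 1) + 8/(x - 3)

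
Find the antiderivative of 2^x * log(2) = 2^x + C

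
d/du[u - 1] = 1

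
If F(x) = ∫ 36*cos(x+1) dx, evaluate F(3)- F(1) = -36*sin(2) + 36*sin(4)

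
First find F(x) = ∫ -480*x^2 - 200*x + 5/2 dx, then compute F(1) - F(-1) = -315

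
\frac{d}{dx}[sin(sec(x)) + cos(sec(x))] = sqrt(2)*sin(x)*cos(pi/4 + 1/cos(x))/cos(x)^2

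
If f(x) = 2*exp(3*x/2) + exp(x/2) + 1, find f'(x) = 3*exp(3*x/2) + exp(x/2)/2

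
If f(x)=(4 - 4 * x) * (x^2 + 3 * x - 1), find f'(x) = -12*x^2 - 16*x + 16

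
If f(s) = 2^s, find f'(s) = 2^s*log(2)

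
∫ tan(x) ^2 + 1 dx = tan(x) + C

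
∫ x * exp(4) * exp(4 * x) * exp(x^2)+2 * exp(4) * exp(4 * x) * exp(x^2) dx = exp((x + 2)^2)/2 + C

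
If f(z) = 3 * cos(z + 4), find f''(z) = -3*cos(z + 4)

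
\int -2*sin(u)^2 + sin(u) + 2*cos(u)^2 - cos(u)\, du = sin(2*u) - sqrt(2)*sin(u + pi/4) + C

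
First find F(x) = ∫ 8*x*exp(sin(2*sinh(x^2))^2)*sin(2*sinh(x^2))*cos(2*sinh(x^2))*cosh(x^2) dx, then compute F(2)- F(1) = -exp(sin(2*sinh(1))^2) + exp(sin(2*sinh(4))^2)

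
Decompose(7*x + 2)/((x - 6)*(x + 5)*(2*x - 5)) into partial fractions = -26/(35*(2*x - 5)) - 1/(5*(x + 5)) + 4/(7*(x - 6))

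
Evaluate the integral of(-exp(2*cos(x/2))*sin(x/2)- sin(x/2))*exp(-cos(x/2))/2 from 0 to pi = -E + exp(-1)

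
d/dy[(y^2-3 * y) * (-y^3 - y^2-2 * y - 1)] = -5*y^4 + 8*y^3 + 3*y^2 + 10*y + 3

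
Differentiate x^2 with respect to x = 2*x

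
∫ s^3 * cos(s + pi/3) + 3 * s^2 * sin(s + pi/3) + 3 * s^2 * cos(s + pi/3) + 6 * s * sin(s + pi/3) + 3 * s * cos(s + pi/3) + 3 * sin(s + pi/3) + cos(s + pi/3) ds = (s + 1)^3*sin(s + pi/3) + C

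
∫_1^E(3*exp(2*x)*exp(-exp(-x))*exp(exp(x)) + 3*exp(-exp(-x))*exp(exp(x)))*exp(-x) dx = -3*exp(E - exp(-1)) + 3*exp(-exp(-E) + exp(E))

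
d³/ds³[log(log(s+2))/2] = (2*log(s + 2)^2 + 3*log(s + 2) + 2)/(2*s^3*log(s + 2)^3 + 12*s^2*log(s + 2)^3 + 24*s*log(s + 2)^3 + 16*log(s + 2)^3)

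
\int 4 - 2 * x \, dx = -x^2 + 4*x + C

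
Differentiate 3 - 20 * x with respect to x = -20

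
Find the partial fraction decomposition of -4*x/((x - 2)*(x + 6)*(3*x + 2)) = -3/(16*(3*x + 2)) + 3/(16*(x + 6)) - 1/(8*(x - 2))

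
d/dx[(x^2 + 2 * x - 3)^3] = 6*x^5 + 30*x^4 + 12*x^3 - 84*x^2 - 18*x + 54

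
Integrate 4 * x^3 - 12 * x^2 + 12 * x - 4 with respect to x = x^4 - 4*x^3 + 6*x^2 - 4*x + C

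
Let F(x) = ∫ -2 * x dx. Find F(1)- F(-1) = 0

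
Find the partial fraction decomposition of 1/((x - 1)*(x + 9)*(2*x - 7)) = 4/(125*(2*x - 7)) + 1/(250*(x + 9)) - 1/(50*(x - 1))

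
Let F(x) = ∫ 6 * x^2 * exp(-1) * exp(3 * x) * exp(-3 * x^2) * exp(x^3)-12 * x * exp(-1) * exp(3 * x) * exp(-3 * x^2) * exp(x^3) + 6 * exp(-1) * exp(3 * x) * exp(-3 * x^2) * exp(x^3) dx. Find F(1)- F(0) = 2 - 2*exp(-1)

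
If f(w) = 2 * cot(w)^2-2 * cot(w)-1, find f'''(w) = -48*cot(w)^5 + 12*cot(w)^4 - 80*cot(w)^3 + 16*cot(w)^2 - 32*cot(w) + 4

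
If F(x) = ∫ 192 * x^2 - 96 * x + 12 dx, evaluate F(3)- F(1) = 1304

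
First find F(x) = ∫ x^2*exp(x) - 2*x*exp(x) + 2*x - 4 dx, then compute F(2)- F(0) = -8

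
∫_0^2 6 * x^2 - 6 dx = 4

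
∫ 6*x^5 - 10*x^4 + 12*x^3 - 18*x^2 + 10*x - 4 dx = x^6 - 2*x^5 + 3*x^4 - 6*x^3 + 5*x^2 - 4*x + C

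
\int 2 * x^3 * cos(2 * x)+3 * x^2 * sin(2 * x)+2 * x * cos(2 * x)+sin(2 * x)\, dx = x*(x^2 + 1)*sin(2*x) + C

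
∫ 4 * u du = 2*u^2 + C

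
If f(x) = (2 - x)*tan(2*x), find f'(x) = -2*x/cos(2*x)^2 - tan(2*x) + 4/cos(2*x)^2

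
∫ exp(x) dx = exp(x) + C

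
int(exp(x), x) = exp(x) + C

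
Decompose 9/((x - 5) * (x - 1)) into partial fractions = -9/(4*(x - 1)) + 9/(4*(x - 5))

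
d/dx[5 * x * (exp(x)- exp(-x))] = (5*x*exp(2*x) + 5*x + 5*exp(2*x) - 5)*exp(-x)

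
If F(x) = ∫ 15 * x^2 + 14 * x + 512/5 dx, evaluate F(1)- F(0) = 572/5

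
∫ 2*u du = u^2 + C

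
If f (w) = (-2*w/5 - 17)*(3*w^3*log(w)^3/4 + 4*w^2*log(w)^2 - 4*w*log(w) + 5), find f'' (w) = (-72*w^3*log(w)^3 - 126*w^3*log(w)^2 - 36*w^3*log(w) - 1530*w^2*log(w)^3 - 4017*w^2*log(w)^2 - 1850*w^2*log(w) - 64*w^2 - 2720*w*log(w)^2 - 8096*w*log(w) - 2624*w + 1360)/(20*w)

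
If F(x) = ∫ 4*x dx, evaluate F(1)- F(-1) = 0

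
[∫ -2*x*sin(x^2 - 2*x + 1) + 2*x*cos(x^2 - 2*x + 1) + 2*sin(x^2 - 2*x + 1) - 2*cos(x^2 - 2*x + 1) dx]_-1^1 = -cos(4) - sin(4) + 1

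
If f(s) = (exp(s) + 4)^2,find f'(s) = 2*exp(2*s) + 8*exp(s)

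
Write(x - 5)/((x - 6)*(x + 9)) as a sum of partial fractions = 14/(15*(x + 9)) + 1/(15*(x - 6))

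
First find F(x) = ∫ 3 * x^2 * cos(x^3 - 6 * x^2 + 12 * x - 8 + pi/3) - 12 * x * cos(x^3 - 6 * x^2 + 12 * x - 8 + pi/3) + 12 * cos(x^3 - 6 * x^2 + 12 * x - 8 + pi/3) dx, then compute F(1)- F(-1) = cos(pi/6 + 1) - cos(pi/6 + 27)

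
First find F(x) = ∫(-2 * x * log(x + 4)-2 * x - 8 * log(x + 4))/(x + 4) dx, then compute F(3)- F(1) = -6*log(7) + 2*log(5)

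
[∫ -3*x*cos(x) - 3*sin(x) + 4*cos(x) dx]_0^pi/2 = 4 - 3*pi/2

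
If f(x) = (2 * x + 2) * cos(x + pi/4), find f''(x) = -2*x*cos(x + pi/4) - sqrt(2)*sin(x) - 3*sqrt(2)*cos(x)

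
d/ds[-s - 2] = -1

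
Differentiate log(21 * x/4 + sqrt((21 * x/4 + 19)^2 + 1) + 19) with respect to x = (441*x + 21*sqrt(441*x^2 + 3192*x + 5792) + 1596)/(441*x^2 + 21*x*sqrt(441*x^2 + 3192*x + 5792) + 3192*x + 76*sqrt(441*x^2 + 3192*x + 5792) + 5792)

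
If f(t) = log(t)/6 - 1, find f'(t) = 1/(6*t)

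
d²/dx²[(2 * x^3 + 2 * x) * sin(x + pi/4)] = -2*x^3*sin(x + pi/4) + 12*x^2*cos(x + pi/4) + 10*x*sin(x + pi/4) + 4*cos(x + pi/4)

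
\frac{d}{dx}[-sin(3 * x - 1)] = -3*cos(3*x - 1)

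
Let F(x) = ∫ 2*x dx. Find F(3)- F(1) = 8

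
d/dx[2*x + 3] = 2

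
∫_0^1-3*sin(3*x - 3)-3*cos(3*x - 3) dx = -sin(3) - cos(3) + 1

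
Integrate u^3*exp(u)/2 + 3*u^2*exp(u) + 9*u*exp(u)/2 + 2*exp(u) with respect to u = (u + 1)^3*exp(u)/2 + C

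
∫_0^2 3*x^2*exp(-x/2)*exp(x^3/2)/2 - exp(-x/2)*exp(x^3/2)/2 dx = -1 + exp(3)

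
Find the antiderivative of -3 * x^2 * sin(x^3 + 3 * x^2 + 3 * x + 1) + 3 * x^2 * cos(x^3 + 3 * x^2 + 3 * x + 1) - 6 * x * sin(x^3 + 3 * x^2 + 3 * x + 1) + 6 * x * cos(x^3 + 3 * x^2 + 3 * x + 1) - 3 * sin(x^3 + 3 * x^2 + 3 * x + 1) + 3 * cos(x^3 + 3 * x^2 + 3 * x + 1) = sin((x + 1)^3) + cos((x + 1)^3) + C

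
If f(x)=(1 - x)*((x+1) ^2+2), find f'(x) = -3*x^2 - 2*x - 1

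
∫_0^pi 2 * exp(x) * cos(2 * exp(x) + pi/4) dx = -sin(pi/4 + 2) + sin(pi/4 + 2*exp(pi))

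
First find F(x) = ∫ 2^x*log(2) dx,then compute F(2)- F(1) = 2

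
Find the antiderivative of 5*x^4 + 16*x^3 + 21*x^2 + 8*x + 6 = x^5 + 4*x^4 + 7*x^3 + 4*x^2 + 6*x + C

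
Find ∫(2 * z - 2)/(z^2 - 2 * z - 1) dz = log(z^2 - 2*z - 1) + C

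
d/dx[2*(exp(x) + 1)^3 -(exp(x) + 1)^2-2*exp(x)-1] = 6*exp(3*x) + 10*exp(2*x) + 2*exp(x)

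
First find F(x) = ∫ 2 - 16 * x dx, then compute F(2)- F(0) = -28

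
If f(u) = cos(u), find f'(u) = -sin(u)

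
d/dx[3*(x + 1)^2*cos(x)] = -3*x^2*sin(x) - 6*x*sin(x) + 6*x*cos(x) - 3*sin(x) + 6*cos(x)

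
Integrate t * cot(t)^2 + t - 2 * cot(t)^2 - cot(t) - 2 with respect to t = (2 - t)*cot(t) + C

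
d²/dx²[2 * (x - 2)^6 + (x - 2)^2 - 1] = 60*x^4 - 480*x^3 + 1440*x^2 - 1920*x + 962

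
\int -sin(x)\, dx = cos(x) + C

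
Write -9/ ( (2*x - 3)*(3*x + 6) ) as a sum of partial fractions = -6/(7*(2*x - 3)) + 3/(7*(x + 2))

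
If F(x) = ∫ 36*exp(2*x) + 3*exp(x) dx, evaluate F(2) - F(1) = -15*exp(2) - 3*E + 18*exp(4)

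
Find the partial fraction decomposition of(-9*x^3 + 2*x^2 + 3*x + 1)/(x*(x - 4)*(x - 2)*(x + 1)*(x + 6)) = 1999/(2400*(x + 6)) - 3/(25*(x + 1)) + 19/(32*(x - 2)) - 531/(400*(x - 4)) + 1/(48*x)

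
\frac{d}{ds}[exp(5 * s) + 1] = 5*exp(5*s)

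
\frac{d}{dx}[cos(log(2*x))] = -sin(log(x) + log(2))/x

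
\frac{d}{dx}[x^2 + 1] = 2*x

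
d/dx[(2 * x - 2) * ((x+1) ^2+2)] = 6*x^2 + 4*x + 2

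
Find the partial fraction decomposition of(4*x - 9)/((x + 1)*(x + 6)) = 33/(5*(x + 6)) - 13/(5*(x + 1))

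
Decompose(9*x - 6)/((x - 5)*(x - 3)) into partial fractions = -21/(2*(x - 3)) + 39/(2*(x - 5))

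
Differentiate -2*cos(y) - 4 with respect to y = 2*sin(y)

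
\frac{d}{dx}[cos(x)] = -sin(x)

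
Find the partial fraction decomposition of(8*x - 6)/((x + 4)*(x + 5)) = 46/(x + 5) - 38/(x + 4)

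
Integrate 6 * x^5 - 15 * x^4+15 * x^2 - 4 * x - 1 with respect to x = x^6 - 3*x^5 + 5*x^3 - 2*x^2 - x + C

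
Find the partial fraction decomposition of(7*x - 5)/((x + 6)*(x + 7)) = 54/(x + 7) - 47/(x + 6)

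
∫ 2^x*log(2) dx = 2^x + C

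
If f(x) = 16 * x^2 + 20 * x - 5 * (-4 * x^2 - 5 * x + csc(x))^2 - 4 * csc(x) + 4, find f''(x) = -960*x^2 - 40*x^2/sin(x) + 80*x^2/sin(x)^3 - 1200*x - 50*x/sin(x) - 160*x*cos(x)/sin(x)^2 + 100*x/sin(x)^3 - 218 + 84/sin(x) - 100*cos(x)/sin(x)^2 + 20/sin(x)^2 - 8/sin(x)^3 - 30/sin(x)^4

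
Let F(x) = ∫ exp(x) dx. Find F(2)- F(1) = -E + exp(2)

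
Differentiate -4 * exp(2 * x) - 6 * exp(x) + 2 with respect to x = -8*exp(2*x) - 6*exp(x)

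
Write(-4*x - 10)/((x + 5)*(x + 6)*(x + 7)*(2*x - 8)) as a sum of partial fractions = -9/(22*(x + 7)) + 7/(10*(x + 6)) - 5/(18*(x + 5)) - 13/(990*(x - 4))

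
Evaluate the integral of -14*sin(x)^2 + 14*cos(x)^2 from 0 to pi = 0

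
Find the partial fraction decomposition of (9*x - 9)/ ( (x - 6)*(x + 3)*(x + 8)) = -81/(70*(x + 8)) + 4/(5*(x + 3)) + 5/(14*(x - 6))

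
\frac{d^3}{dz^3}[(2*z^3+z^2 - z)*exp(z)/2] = z^3*exp(z) + 19*z^2*exp(z)/2 + 41*z*exp(z)/2 + 15*exp(z)/2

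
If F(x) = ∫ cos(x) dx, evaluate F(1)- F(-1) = 2*sin(1)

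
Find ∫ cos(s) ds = sin(s) + C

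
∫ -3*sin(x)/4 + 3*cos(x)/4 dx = 3*sqrt(2)*sin(x + pi/4)/4 + C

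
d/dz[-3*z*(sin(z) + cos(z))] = -3*sqrt(2)*(z*cos(z + pi/4) + sin(z + pi/4))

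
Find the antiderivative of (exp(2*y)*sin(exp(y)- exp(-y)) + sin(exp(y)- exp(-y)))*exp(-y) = -cos(2*sinh(y)) + C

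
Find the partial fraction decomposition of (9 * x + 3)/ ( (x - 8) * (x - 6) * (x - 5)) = 16/(x - 5) - 57/(2*(x - 6)) + 25/(2*(x - 8))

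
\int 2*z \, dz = z^2 + C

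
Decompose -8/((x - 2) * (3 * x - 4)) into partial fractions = 12/(3*x - 4) - 4/(x - 2)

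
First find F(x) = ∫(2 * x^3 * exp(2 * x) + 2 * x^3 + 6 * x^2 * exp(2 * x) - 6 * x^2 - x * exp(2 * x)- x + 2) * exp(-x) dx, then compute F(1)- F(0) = -2*exp(-1) + 2*E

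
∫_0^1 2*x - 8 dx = -7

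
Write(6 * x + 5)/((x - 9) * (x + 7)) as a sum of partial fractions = 37/(16*(x + 7)) + 59/(16*(x - 9))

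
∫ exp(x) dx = exp(x) + C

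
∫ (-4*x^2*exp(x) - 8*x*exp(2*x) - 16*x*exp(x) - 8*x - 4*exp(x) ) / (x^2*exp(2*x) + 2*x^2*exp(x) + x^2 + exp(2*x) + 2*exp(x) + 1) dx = (-(exp(x) + 1)*(4*log(x^2 + 1) + 3) - 4*exp(x))/(exp(x) + 1) + C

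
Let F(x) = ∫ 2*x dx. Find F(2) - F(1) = 3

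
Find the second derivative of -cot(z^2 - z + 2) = 2*(-4*z^2*cos(z^2 - z + 2)/sin(z^2 - z + 2) + 4*z*cos(z^2 - z + 2)/sin(z^2 - z + 2) + 1 - cos(z^2 - z + 2)/sin(z^2 - z + 2))/sin(z^2 - z + 2)^2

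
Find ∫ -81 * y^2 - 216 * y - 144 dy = -27*y^3 - 108*y^2 - 144*y + C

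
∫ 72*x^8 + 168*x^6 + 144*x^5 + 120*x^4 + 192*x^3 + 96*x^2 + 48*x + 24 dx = 8*x^9 + 24*x^7 + 24*x^6 + 24*x^5 + 48*x^4 + 32*x^3 + 24*x^2 + 24*x + C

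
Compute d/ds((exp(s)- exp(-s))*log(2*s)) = (s*exp(2*s)*log(s) + s*exp(2*s)*log(2) + s*log(s) + s*log(2) + exp(2*s) - 1)*exp(-s)/s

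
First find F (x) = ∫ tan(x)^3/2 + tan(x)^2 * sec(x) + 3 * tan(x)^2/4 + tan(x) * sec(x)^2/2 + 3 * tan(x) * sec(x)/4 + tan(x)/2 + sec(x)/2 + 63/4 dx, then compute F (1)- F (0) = 3*tan(1)/4 + 3*sec(1)/4 + (tan(1) + sec(1))^2/4 + 14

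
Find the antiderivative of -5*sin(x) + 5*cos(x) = 5*sqrt(2)*sin(x + pi/4) + C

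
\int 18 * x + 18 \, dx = 9*x^2 + 18*x + C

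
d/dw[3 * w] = 3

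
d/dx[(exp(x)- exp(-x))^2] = (2*exp(4*x) - 2)*exp(-2*x)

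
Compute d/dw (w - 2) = 1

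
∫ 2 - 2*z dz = -z^2 + 2*z + C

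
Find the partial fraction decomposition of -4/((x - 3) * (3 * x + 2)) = 12/(11*(3*x + 2)) - 4/(11*(x - 3))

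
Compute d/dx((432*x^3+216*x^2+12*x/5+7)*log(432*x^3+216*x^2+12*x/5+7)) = 1296*x^2*log(432*x^3 + 216*x^2 + 12*x/5 + 7) + 1296*x^2 + 432*x*log(432*x^3 + 216*x^2 + 12*x/5 + 7) + 432*x + 12*log(432*x^3 + 216*x^2 + 12*x/5 + 7)/5 + 12/5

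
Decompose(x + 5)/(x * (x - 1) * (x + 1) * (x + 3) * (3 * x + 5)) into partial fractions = -27/(32*(3*x + 5)) + 1/(48*(x + 3)) + 1/(2*(x + 1)) + 3/(32*(x - 1)) - 1/(3*x)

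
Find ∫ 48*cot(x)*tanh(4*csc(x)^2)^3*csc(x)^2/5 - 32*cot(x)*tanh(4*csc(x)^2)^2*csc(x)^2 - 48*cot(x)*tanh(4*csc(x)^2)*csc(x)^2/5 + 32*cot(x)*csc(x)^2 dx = (3*tanh(4/sin(x)^2) - 20)*tanh(4/sin(x)^2)/5 + C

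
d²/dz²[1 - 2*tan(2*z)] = -16*sin(2*z)/cos(2*z)^3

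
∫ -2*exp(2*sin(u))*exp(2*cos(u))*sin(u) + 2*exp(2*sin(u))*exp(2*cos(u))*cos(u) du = exp(2*sqrt(2)*sin(u + pi/4)) + C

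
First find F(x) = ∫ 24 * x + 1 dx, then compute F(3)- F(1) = 98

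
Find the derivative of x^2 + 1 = 2*x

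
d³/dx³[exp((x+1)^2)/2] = 4*x^3*exp(x^2 + 2*x + 1) + 12*x^2*exp(x^2 + 2*x + 1) + 18*x*exp(x^2 + 2*x + 1) + 10*exp(x^2 + 2*x + 1)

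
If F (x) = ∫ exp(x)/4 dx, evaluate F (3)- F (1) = -E/4 + exp(3)/4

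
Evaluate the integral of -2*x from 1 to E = 1 - exp(2)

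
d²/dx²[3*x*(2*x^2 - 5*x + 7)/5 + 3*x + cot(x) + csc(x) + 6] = 36*x/5 - 6 - 1/sin(x) + 2*cos(x)/sin(x)^3 + 2/sin(x)^3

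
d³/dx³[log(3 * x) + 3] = 2/x^3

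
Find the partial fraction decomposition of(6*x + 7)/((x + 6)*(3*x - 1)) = 27/(19*(3*x - 1)) + 29/(19*(x + 6))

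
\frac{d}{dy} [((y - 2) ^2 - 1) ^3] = 6*y^5 - 60*y^4 + 228*y^3 - 408*y^2 + 342*y - 108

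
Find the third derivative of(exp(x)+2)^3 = 27*exp(3*x) + 48*exp(2*x) + 12*exp(x)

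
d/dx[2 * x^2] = 4*x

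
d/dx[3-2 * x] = -2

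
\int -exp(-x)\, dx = exp(-x) + C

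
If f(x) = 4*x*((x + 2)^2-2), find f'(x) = 12*x^2 + 32*x + 8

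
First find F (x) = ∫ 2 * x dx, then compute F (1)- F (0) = 1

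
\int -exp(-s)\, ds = exp(-s) + C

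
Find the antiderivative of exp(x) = exp(x) + C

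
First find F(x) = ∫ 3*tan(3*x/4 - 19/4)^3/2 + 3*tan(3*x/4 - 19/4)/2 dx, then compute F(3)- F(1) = -tan(4)^2 + tan(5/2)^2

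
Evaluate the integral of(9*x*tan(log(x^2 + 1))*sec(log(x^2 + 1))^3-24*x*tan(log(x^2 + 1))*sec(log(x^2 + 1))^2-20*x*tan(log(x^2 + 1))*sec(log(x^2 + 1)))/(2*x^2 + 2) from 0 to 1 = -5*sec(log(2)) - 3*sec(log(2))^2 + 3*sec(log(2))^3/4 + 29/4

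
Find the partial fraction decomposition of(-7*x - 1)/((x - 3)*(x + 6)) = -41/(9*(x + 6)) - 22/(9*(x - 3))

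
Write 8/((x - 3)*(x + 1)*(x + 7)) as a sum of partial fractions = 2/(15*(x + 7)) - 1/(3*(x + 1)) + 1/(5*(x - 3))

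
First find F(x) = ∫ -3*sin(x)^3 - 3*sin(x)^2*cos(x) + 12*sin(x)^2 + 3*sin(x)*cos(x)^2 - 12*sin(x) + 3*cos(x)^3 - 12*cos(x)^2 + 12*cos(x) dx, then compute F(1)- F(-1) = (-2 + cos(1) + sin(1))^3 - (-2 - sin(1) + cos(1))^3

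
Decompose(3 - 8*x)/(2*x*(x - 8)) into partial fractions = -61/(16*(x - 8)) - 3/(16*x)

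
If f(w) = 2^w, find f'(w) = 2^w*log(2)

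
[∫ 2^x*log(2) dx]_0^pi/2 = -1 + 2^(pi/2)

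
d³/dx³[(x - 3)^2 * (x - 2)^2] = 24*x - 60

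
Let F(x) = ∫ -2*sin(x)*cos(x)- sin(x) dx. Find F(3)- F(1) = cos(3) - cos(1) - cos(1)^2 + cos(3)^2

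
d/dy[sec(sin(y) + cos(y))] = sqrt(2)*sin(sqrt(2)*sin(y + pi/4))*cos(y + pi/4)/cos(sqrt(2)*sin(y + pi/4))^2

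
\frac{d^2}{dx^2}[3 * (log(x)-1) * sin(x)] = 3*(-x^2*log(x)*sin(x) + x^2*sin(x) + 2*x*cos(x) - sin(x))/x^2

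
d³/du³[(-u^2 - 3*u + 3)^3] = -120*u^3 - 540*u^2 - 432*u + 162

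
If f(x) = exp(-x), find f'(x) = -exp(-x)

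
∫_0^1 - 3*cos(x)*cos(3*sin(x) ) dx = -sin(3*sin(1))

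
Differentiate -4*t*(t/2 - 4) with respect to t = 16 - 4*t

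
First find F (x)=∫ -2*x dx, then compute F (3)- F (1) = -8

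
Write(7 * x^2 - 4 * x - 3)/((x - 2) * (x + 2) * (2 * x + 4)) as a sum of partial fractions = 95/(32*(x + 2)) - 33/(8*(x + 2)^2) + 17/(32*(x - 2))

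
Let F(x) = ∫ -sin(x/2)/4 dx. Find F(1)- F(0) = -1/2 + cos(1/2)/2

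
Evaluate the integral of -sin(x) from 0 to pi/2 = -1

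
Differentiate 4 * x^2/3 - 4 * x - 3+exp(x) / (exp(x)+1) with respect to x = (8*x*exp(2*x) + 16*x*exp(x) + 8*x - 12*exp(2*x) - 21*exp(x) - 12)/(3*exp(2*x) + 6*exp(x) + 3)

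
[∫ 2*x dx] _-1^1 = 0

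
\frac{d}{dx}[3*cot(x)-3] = -3/sin(x)^2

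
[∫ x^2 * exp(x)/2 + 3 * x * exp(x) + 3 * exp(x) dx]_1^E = -7*E/2 + (-2 + (2 + E)^2)*exp(E)/2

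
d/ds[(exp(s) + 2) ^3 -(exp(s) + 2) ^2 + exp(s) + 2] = 3*exp(3*s) + 10*exp(2*s) + 9*exp(s)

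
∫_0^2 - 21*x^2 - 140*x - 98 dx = -532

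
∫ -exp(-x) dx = exp(-x) + C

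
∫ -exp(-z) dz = exp(-z) + C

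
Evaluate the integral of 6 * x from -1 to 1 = 0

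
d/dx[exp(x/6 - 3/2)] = exp(x/6 - 3/2)/6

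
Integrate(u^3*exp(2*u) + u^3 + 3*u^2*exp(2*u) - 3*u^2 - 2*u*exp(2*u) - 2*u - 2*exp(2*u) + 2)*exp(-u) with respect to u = 2*u*(u^2 - 2)*sinh(u) + C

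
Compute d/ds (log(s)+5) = 1/s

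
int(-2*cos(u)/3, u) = -2*sin(u)/3 + C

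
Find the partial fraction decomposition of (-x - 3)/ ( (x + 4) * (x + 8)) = -5/(4*(x + 8)) + 1/(4*(x + 4))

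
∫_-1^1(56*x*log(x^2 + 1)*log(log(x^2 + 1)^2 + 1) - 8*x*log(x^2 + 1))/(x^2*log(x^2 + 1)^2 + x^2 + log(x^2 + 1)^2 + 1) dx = 0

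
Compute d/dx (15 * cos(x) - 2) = -15*sin(x)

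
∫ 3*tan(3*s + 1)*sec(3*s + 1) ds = sec(3*s + 1) + C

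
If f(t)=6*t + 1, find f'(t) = 6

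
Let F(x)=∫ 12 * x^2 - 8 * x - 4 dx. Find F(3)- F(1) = 64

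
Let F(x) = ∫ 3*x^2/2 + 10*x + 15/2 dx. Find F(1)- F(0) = 13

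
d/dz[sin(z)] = cos(z)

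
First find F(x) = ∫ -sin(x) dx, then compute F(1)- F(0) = -1 + cos(1)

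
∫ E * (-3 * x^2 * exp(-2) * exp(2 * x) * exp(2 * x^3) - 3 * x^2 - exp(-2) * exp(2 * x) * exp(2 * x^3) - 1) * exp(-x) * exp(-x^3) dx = -2*sinh(x^3 + x - 1) + C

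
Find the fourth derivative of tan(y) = 24*tan(y)^5 + 40*tan(y)^3 + 16*tan(y)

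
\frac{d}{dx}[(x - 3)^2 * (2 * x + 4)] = 6*x^2 - 16*x - 6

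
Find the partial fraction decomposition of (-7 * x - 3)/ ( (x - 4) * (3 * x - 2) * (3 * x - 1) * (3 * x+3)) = -4/(11*(3*x - 1)) + 23/(50*(3*x - 2)) - 1/(75*(x + 1)) - 31/(1650*(x - 4))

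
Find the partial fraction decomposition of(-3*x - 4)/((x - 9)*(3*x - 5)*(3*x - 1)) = -15/(104*(3*x - 1)) + 27/(88*(3*x - 5)) - 31/(572*(x - 9))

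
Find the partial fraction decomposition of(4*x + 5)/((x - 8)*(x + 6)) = 19/(14*(x + 6)) + 37/(14*(x - 8))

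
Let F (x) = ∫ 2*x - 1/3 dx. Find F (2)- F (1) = 8/3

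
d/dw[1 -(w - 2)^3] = -3*w^2 + 12*w - 12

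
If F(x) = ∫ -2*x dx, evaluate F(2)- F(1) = -3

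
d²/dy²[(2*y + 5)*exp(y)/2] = y*exp(y) + 9*exp(y)/2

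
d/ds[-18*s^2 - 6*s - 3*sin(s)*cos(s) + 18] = -36*s + 6*sin(s)^2 - 9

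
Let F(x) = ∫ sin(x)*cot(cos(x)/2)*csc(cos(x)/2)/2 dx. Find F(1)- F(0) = -csc(1/2) + csc(cos(1)/2)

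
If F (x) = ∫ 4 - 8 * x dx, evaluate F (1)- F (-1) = 8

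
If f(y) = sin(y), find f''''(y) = sin(y)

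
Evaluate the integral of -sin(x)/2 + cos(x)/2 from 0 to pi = -1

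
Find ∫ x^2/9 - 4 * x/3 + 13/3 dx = x^3/27 - 2*x^2/3 + 13*x/3 + C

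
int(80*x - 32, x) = 40*x^2 - 32*x + C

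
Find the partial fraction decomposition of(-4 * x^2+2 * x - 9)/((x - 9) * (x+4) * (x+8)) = -281/(68*(x + 8)) + 81/(52*(x + 4)) - 315/(221*(x - 9))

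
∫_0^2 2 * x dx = 4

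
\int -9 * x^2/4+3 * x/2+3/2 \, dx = -3*x^3/4 + 3*x^2/4 + 3*x/2 + C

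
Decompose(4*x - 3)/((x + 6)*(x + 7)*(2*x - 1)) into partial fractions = -4/(195*(2*x - 1)) - 31/(15*(x + 7)) + 27/(13*(x + 6))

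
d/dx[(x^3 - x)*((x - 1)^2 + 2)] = 5*x^4 - 8*x^3 + 6*x^2 + 4*x - 3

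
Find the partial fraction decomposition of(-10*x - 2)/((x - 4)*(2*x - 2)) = 2/(x - 1) - 7/(x - 4)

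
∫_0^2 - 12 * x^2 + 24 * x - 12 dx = -8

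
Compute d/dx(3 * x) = 3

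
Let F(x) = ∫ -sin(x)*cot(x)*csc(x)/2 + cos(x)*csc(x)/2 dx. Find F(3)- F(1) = 0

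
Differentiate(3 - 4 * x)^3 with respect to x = -192*x^2 + 288*x - 108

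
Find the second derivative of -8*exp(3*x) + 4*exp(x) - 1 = -72*exp(3*x) + 4*exp(x)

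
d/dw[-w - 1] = -1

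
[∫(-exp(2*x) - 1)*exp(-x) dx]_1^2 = -exp(2) - exp(-1) + exp(-2) + E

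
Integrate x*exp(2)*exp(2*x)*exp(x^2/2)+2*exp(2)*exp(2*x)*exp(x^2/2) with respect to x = exp((x + 2)^2/2) + C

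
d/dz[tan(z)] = cos(z)^(-2)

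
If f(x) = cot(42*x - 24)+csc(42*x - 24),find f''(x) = 3528*cot(42*x - 24)^3 + 3528*cot(42*x - 24)^2*csc(42*x - 24) + 3528*cot(42*x - 24) + 1764*csc(42*x - 24)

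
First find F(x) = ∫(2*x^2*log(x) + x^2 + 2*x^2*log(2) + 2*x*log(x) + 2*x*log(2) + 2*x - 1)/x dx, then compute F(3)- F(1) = -2*log(2) + 14*log(6)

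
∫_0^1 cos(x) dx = sin(1)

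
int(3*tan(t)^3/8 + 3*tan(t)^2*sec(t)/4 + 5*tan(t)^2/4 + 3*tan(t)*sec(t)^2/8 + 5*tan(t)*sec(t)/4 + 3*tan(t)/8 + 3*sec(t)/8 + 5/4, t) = 3*(tan(t) + sec(t))^2/16 + 5*tan(t)/4 + 5*sec(t)/4 + C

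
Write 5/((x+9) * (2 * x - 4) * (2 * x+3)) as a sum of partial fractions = -2/(21*(2*x + 3)) + 1/(66*(x + 9)) + 5/(154*(x - 2))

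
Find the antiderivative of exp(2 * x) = exp(2*x)/2 + C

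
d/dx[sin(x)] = cos(x)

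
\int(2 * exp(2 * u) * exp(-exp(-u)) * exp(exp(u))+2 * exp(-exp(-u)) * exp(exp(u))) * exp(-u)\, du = 2*exp(2*sinh(u)) + C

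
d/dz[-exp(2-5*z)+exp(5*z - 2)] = (5*exp(10*z - 4) + 5)*exp(2 - 5*z)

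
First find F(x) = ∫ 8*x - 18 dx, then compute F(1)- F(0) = -14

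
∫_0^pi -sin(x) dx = -2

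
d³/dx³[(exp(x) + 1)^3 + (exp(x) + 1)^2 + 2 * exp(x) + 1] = 27*exp(3*x) + 32*exp(2*x) + 7*exp(x)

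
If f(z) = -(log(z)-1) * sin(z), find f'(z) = (-z*log(z)*cos(z) + z*cos(z) - sin(z))/z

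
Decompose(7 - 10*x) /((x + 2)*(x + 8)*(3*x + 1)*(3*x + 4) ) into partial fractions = -61/(40*(3*x + 4)) + 31/(115*(3*x + 1)) - 29/(920*(x + 8)) + 9/(20*(x + 2))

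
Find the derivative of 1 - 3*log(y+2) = -3/(y + 2)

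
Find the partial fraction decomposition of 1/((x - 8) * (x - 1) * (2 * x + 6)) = 1/(88*(x + 3)) - 1/(56*(x - 1)) + 1/(154*(x - 8))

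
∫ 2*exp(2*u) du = exp(2*u) + C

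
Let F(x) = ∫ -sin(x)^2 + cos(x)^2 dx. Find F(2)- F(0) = sin(4)/2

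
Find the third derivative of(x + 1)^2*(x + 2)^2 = 24*x + 36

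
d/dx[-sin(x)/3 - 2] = -cos(x)/3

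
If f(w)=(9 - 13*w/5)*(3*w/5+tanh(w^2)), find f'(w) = -26*w^2/(5*cosh(w^2)^2) - 78*w/25 + 18*w/cosh(w^2)^2 - 13*tanh(w^2)/5 + 27/5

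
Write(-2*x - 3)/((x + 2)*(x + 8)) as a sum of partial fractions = -13/(6*(x + 8)) + 1/(6*(x + 2))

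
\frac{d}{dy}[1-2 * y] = -2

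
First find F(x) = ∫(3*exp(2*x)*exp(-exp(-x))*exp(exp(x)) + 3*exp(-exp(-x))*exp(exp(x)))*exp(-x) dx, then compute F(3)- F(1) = -3*exp(E - exp(-1)) + 3*exp(-exp(-3) + exp(3))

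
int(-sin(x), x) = cos(x) + C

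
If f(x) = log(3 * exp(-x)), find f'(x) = -1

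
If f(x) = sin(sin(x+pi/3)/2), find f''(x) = -sin(x + pi/3)*cos(sin(x + pi/3)/2)/2 - sin(sin(x + pi/3)/2)*cos(x + pi/3)^2/4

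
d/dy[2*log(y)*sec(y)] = (2*y*log(y)*tan(y)*sec(y) + 2*sec(y))/y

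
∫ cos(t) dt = sin(t) + C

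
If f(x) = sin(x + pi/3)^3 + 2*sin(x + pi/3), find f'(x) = 3*sin(x + pi/3)^2*cos(x + pi/3) + 2*cos(x + pi/3)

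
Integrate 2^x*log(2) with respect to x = 2^x + C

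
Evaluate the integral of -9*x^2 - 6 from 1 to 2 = -27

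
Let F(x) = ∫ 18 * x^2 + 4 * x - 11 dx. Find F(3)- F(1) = 150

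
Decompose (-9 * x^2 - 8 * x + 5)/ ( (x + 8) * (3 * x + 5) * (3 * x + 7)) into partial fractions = 38/(17*(3*x + 7)) - 10/(19*(3*x + 5)) - 507/(323*(x + 8))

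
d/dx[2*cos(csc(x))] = 2*sin(csc(x))*cot(x)*csc(x)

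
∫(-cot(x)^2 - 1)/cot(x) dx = log(cot(x)) + C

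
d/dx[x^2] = 2*x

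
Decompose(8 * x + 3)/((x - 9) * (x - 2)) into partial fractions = -19/(7*(x - 2)) + 75/(7*(x - 9))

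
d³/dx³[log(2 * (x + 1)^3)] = 6/(x^3 + 3*x^2 + 3*x + 1)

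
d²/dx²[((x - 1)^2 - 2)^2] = 12*x^2 - 24*x + 4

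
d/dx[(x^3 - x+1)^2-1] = 6*x^5 - 8*x^3 + 6*x^2 + 2*x - 2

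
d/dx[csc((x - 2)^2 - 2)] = 4*(2 - x)*cos(x^2 - 4*x + 2)/(1 - cos(2*(x^2 - 4*x + 2)))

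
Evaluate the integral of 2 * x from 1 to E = -1 + exp(2)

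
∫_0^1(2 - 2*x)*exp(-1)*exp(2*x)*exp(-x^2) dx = 1 - exp(-1)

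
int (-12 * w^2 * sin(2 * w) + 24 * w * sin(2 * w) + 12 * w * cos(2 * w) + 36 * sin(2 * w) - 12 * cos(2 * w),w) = (6*w^2 - 12*w - 18)*cos(2*w) + C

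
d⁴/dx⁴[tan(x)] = 24*tan(x)^5 + 40*tan(x)^3 + 16*tan(x)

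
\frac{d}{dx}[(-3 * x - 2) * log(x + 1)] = (-3*x*log(x + 1) - 3*x - 3*log(x + 1) - 2)/(x + 1)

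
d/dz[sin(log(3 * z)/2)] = cos(log(z)/2 + log(3)/2)/(2*z)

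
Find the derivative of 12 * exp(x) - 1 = 12*exp(x)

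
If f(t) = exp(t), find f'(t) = exp(t)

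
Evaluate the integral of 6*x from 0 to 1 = 3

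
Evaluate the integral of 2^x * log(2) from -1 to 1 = 3/2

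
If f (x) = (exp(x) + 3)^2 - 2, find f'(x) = 2*exp(2*x) + 6*exp(x)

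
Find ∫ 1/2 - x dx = -x^2/2 + x/2 + C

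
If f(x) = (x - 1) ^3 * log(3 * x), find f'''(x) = (6*x^3*log(x) + 6*x^3*log(3) + 11*x^3 - 6*x^2 - 3*x - 2)/x^3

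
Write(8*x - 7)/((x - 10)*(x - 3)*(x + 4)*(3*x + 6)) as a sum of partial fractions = 13/(196*(x + 4)) - 23/(360*(x + 2)) - 17/(735*(x - 3)) + 73/(3528*(x - 10))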